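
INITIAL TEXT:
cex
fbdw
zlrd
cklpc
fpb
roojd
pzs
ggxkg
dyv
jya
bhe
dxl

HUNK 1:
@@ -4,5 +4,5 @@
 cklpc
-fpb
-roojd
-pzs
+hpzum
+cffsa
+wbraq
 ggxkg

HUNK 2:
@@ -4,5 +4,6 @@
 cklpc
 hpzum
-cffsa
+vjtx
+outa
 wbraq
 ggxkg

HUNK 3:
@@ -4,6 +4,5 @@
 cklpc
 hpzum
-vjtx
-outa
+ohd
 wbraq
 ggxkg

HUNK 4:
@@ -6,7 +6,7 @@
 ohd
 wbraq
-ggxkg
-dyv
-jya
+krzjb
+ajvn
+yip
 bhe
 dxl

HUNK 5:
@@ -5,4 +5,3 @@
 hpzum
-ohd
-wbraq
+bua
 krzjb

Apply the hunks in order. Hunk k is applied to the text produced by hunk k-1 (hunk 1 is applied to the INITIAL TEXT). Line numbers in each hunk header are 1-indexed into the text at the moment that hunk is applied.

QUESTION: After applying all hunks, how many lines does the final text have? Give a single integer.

Hunk 1: at line 4 remove [fpb,roojd,pzs] add [hpzum,cffsa,wbraq] -> 12 lines: cex fbdw zlrd cklpc hpzum cffsa wbraq ggxkg dyv jya bhe dxl
Hunk 2: at line 4 remove [cffsa] add [vjtx,outa] -> 13 lines: cex fbdw zlrd cklpc hpzum vjtx outa wbraq ggxkg dyv jya bhe dxl
Hunk 3: at line 4 remove [vjtx,outa] add [ohd] -> 12 lines: cex fbdw zlrd cklpc hpzum ohd wbraq ggxkg dyv jya bhe dxl
Hunk 4: at line 6 remove [ggxkg,dyv,jya] add [krzjb,ajvn,yip] -> 12 lines: cex fbdw zlrd cklpc hpzum ohd wbraq krzjb ajvn yip bhe dxl
Hunk 5: at line 5 remove [ohd,wbraq] add [bua] -> 11 lines: cex fbdw zlrd cklpc hpzum bua krzjb ajvn yip bhe dxl
Final line count: 11

Answer: 11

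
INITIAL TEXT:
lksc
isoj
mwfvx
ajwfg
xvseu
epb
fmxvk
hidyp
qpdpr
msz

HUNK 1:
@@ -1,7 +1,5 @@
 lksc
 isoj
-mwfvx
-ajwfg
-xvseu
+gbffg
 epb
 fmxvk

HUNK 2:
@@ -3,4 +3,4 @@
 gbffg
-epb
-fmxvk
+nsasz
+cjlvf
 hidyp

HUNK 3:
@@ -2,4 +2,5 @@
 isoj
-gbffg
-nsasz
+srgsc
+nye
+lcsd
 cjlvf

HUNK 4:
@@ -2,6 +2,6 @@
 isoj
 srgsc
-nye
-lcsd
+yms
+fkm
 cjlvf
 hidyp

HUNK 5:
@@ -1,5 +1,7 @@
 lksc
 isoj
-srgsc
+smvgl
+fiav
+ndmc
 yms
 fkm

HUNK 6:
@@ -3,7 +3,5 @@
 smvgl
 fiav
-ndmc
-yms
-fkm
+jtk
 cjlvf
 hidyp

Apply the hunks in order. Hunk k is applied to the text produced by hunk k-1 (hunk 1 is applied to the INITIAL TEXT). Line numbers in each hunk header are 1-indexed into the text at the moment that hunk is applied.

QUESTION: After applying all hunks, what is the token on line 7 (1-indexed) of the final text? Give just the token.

Hunk 1: at line 1 remove [mwfvx,ajwfg,xvseu] add [gbffg] -> 8 lines: lksc isoj gbffg epb fmxvk hidyp qpdpr msz
Hunk 2: at line 3 remove [epb,fmxvk] add [nsasz,cjlvf] -> 8 lines: lksc isoj gbffg nsasz cjlvf hidyp qpdpr msz
Hunk 3: at line 2 remove [gbffg,nsasz] add [srgsc,nye,lcsd] -> 9 lines: lksc isoj srgsc nye lcsd cjlvf hidyp qpdpr msz
Hunk 4: at line 2 remove [nye,lcsd] add [yms,fkm] -> 9 lines: lksc isoj srgsc yms fkm cjlvf hidyp qpdpr msz
Hunk 5: at line 1 remove [srgsc] add [smvgl,fiav,ndmc] -> 11 lines: lksc isoj smvgl fiav ndmc yms fkm cjlvf hidyp qpdpr msz
Hunk 6: at line 3 remove [ndmc,yms,fkm] add [jtk] -> 9 lines: lksc isoj smvgl fiav jtk cjlvf hidyp qpdpr msz
Final line 7: hidyp

Answer: hidyp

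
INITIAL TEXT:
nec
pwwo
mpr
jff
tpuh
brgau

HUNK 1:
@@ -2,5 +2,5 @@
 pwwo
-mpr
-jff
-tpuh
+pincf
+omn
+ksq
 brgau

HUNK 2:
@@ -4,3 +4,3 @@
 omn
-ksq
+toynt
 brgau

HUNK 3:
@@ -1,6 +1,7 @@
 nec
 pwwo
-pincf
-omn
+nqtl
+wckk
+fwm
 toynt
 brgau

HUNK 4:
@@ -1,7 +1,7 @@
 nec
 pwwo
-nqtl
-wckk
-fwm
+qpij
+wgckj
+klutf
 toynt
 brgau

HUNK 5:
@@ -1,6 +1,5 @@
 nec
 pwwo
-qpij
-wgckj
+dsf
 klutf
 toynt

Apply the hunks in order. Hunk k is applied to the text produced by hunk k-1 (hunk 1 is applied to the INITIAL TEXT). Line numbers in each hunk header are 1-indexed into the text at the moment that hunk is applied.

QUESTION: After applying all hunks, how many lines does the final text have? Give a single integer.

Hunk 1: at line 2 remove [mpr,jff,tpuh] add [pincf,omn,ksq] -> 6 lines: nec pwwo pincf omn ksq brgau
Hunk 2: at line 4 remove [ksq] add [toynt] -> 6 lines: nec pwwo pincf omn toynt brgau
Hunk 3: at line 1 remove [pincf,omn] add [nqtl,wckk,fwm] -> 7 lines: nec pwwo nqtl wckk fwm toynt brgau
Hunk 4: at line 1 remove [nqtl,wckk,fwm] add [qpij,wgckj,klutf] -> 7 lines: nec pwwo qpij wgckj klutf toynt brgau
Hunk 5: at line 1 remove [qpij,wgckj] add [dsf] -> 6 lines: nec pwwo dsf klutf toynt brgau
Final line count: 6

Answer: 6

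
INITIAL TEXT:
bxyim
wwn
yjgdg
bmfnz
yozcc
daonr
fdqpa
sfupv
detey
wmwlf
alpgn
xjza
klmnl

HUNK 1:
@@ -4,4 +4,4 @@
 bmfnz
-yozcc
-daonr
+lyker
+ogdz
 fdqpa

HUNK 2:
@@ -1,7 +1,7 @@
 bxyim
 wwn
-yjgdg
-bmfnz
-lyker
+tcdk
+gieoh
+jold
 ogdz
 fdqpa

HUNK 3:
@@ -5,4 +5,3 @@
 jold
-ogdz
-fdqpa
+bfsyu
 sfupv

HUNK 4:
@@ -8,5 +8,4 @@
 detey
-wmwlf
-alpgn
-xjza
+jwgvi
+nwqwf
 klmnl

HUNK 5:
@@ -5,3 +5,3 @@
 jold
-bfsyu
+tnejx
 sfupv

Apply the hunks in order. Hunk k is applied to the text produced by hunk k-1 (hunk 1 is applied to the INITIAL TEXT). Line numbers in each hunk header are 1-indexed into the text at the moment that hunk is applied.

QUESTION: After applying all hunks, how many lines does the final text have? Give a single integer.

Hunk 1: at line 4 remove [yozcc,daonr] add [lyker,ogdz] -> 13 lines: bxyim wwn yjgdg bmfnz lyker ogdz fdqpa sfupv detey wmwlf alpgn xjza klmnl
Hunk 2: at line 1 remove [yjgdg,bmfnz,lyker] add [tcdk,gieoh,jold] -> 13 lines: bxyim wwn tcdk gieoh jold ogdz fdqpa sfupv detey wmwlf alpgn xjza klmnl
Hunk 3: at line 5 remove [ogdz,fdqpa] add [bfsyu] -> 12 lines: bxyim wwn tcdk gieoh jold bfsyu sfupv detey wmwlf alpgn xjza klmnl
Hunk 4: at line 8 remove [wmwlf,alpgn,xjza] add [jwgvi,nwqwf] -> 11 lines: bxyim wwn tcdk gieoh jold bfsyu sfupv detey jwgvi nwqwf klmnl
Hunk 5: at line 5 remove [bfsyu] add [tnejx] -> 11 lines: bxyim wwn tcdk gieoh jold tnejx sfupv detey jwgvi nwqwf klmnl
Final line count: 11

Answer: 11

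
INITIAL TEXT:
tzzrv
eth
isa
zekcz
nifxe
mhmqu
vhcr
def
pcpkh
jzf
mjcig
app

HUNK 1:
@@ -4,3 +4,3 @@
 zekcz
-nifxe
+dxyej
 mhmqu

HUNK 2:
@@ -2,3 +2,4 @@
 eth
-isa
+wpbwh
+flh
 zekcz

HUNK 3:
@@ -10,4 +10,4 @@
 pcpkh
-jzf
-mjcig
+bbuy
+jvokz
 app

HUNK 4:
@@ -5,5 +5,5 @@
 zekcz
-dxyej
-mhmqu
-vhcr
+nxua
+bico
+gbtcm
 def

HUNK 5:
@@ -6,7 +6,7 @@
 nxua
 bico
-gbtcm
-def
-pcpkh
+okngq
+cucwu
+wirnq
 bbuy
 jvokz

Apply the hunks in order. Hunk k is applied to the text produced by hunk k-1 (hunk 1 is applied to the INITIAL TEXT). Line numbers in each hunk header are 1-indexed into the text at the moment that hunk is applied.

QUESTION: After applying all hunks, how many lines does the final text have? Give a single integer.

Hunk 1: at line 4 remove [nifxe] add [dxyej] -> 12 lines: tzzrv eth isa zekcz dxyej mhmqu vhcr def pcpkh jzf mjcig app
Hunk 2: at line 2 remove [isa] add [wpbwh,flh] -> 13 lines: tzzrv eth wpbwh flh zekcz dxyej mhmqu vhcr def pcpkh jzf mjcig app
Hunk 3: at line 10 remove [jzf,mjcig] add [bbuy,jvokz] -> 13 lines: tzzrv eth wpbwh flh zekcz dxyej mhmqu vhcr def pcpkh bbuy jvokz app
Hunk 4: at line 5 remove [dxyej,mhmqu,vhcr] add [nxua,bico,gbtcm] -> 13 lines: tzzrv eth wpbwh flh zekcz nxua bico gbtcm def pcpkh bbuy jvokz app
Hunk 5: at line 6 remove [gbtcm,def,pcpkh] add [okngq,cucwu,wirnq] -> 13 lines: tzzrv eth wpbwh flh zekcz nxua bico okngq cucwu wirnq bbuy jvokz app
Final line count: 13

Answer: 13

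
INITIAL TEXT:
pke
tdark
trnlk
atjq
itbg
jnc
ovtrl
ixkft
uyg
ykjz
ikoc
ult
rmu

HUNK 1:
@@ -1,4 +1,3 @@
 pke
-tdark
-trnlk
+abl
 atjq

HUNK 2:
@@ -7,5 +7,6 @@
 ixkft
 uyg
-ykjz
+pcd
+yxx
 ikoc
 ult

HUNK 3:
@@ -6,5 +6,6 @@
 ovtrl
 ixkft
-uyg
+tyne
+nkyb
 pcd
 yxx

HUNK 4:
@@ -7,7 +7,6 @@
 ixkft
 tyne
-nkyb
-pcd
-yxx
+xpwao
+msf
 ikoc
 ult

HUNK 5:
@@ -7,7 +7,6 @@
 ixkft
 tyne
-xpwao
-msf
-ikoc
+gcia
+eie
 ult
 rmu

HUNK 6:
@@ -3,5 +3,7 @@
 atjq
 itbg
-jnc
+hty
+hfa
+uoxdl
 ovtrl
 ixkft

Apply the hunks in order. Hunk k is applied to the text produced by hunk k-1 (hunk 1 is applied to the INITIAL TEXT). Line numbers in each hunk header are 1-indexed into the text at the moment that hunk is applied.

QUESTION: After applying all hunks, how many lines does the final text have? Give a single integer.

Hunk 1: at line 1 remove [tdark,trnlk] add [abl] -> 12 lines: pke abl atjq itbg jnc ovtrl ixkft uyg ykjz ikoc ult rmu
Hunk 2: at line 7 remove [ykjz] add [pcd,yxx] -> 13 lines: pke abl atjq itbg jnc ovtrl ixkft uyg pcd yxx ikoc ult rmu
Hunk 3: at line 6 remove [uyg] add [tyne,nkyb] -> 14 lines: pke abl atjq itbg jnc ovtrl ixkft tyne nkyb pcd yxx ikoc ult rmu
Hunk 4: at line 7 remove [nkyb,pcd,yxx] add [xpwao,msf] -> 13 lines: pke abl atjq itbg jnc ovtrl ixkft tyne xpwao msf ikoc ult rmu
Hunk 5: at line 7 remove [xpwao,msf,ikoc] add [gcia,eie] -> 12 lines: pke abl atjq itbg jnc ovtrl ixkft tyne gcia eie ult rmu
Hunk 6: at line 3 remove [jnc] add [hty,hfa,uoxdl] -> 14 lines: pke abl atjq itbg hty hfa uoxdl ovtrl ixkft tyne gcia eie ult rmu
Final line count: 14

Answer: 14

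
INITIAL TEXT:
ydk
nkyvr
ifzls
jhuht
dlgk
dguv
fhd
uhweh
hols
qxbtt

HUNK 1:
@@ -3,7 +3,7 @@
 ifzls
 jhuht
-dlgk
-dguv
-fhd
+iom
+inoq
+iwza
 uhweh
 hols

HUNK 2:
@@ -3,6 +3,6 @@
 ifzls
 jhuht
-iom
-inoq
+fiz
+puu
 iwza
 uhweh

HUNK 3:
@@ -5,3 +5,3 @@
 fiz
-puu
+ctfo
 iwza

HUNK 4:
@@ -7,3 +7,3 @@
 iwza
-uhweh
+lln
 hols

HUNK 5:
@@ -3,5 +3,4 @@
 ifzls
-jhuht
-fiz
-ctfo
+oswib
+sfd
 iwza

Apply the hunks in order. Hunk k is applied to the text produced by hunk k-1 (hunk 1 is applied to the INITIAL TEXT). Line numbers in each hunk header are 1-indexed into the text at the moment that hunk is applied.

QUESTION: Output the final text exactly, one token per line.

Hunk 1: at line 3 remove [dlgk,dguv,fhd] add [iom,inoq,iwza] -> 10 lines: ydk nkyvr ifzls jhuht iom inoq iwza uhweh hols qxbtt
Hunk 2: at line 3 remove [iom,inoq] add [fiz,puu] -> 10 lines: ydk nkyvr ifzls jhuht fiz puu iwza uhweh hols qxbtt
Hunk 3: at line 5 remove [puu] add [ctfo] -> 10 lines: ydk nkyvr ifzls jhuht fiz ctfo iwza uhweh hols qxbtt
Hunk 4: at line 7 remove [uhweh] add [lln] -> 10 lines: ydk nkyvr ifzls jhuht fiz ctfo iwza lln hols qxbtt
Hunk 5: at line 3 remove [jhuht,fiz,ctfo] add [oswib,sfd] -> 9 lines: ydk nkyvr ifzls oswib sfd iwza lln hols qxbtt

Answer: ydk
nkyvr
ifzls
oswib
sfd
iwza
lln
hols
qxbtt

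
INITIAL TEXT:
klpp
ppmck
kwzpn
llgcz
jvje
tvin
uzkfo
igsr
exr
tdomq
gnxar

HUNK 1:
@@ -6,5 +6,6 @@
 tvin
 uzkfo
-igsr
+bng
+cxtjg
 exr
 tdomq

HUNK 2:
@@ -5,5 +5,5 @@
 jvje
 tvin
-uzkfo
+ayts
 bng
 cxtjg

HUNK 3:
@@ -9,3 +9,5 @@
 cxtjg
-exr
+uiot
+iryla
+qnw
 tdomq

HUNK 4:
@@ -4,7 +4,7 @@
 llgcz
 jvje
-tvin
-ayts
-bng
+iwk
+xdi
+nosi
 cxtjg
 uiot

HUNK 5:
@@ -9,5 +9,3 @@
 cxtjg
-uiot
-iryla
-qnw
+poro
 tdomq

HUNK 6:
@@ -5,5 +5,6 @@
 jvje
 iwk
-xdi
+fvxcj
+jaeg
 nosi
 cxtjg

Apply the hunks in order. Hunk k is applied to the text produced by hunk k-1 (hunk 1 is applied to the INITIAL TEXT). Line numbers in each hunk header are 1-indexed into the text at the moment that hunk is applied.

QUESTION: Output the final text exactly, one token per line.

Answer: klpp
ppmck
kwzpn
llgcz
jvje
iwk
fvxcj
jaeg
nosi
cxtjg
poro
tdomq
gnxar

Derivation:
Hunk 1: at line 6 remove [igsr] add [bng,cxtjg] -> 12 lines: klpp ppmck kwzpn llgcz jvje tvin uzkfo bng cxtjg exr tdomq gnxar
Hunk 2: at line 5 remove [uzkfo] add [ayts] -> 12 lines: klpp ppmck kwzpn llgcz jvje tvin ayts bng cxtjg exr tdomq gnxar
Hunk 3: at line 9 remove [exr] add [uiot,iryla,qnw] -> 14 lines: klpp ppmck kwzpn llgcz jvje tvin ayts bng cxtjg uiot iryla qnw tdomq gnxar
Hunk 4: at line 4 remove [tvin,ayts,bng] add [iwk,xdi,nosi] -> 14 lines: klpp ppmck kwzpn llgcz jvje iwk xdi nosi cxtjg uiot iryla qnw tdomq gnxar
Hunk 5: at line 9 remove [uiot,iryla,qnw] add [poro] -> 12 lines: klpp ppmck kwzpn llgcz jvje iwk xdi nosi cxtjg poro tdomq gnxar
Hunk 6: at line 5 remove [xdi] add [fvxcj,jaeg] -> 13 lines: klpp ppmck kwzpn llgcz jvje iwk fvxcj jaeg nosi cxtjg poro tdomq gnxar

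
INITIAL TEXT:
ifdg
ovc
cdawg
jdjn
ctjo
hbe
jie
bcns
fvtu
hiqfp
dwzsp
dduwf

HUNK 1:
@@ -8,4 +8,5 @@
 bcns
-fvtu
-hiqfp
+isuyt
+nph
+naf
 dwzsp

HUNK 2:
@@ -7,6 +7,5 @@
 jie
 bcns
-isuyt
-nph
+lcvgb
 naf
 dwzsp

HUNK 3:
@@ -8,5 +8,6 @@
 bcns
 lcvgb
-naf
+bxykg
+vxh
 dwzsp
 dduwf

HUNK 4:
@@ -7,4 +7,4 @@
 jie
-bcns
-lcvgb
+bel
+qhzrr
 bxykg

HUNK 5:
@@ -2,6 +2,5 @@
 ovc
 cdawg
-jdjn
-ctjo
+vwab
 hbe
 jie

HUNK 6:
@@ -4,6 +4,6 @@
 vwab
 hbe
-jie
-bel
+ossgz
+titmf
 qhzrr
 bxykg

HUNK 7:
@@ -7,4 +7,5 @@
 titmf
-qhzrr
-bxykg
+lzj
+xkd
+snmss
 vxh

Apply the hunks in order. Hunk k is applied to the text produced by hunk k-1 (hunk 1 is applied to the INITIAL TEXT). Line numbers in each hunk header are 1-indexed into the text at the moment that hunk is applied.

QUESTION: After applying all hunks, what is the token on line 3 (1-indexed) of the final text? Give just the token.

Hunk 1: at line 8 remove [fvtu,hiqfp] add [isuyt,nph,naf] -> 13 lines: ifdg ovc cdawg jdjn ctjo hbe jie bcns isuyt nph naf dwzsp dduwf
Hunk 2: at line 7 remove [isuyt,nph] add [lcvgb] -> 12 lines: ifdg ovc cdawg jdjn ctjo hbe jie bcns lcvgb naf dwzsp dduwf
Hunk 3: at line 8 remove [naf] add [bxykg,vxh] -> 13 lines: ifdg ovc cdawg jdjn ctjo hbe jie bcns lcvgb bxykg vxh dwzsp dduwf
Hunk 4: at line 7 remove [bcns,lcvgb] add [bel,qhzrr] -> 13 lines: ifdg ovc cdawg jdjn ctjo hbe jie bel qhzrr bxykg vxh dwzsp dduwf
Hunk 5: at line 2 remove [jdjn,ctjo] add [vwab] -> 12 lines: ifdg ovc cdawg vwab hbe jie bel qhzrr bxykg vxh dwzsp dduwf
Hunk 6: at line 4 remove [jie,bel] add [ossgz,titmf] -> 12 lines: ifdg ovc cdawg vwab hbe ossgz titmf qhzrr bxykg vxh dwzsp dduwf
Hunk 7: at line 7 remove [qhzrr,bxykg] add [lzj,xkd,snmss] -> 13 lines: ifdg ovc cdawg vwab hbe ossgz titmf lzj xkd snmss vxh dwzsp dduwf
Final line 3: cdawg

Answer: cdawg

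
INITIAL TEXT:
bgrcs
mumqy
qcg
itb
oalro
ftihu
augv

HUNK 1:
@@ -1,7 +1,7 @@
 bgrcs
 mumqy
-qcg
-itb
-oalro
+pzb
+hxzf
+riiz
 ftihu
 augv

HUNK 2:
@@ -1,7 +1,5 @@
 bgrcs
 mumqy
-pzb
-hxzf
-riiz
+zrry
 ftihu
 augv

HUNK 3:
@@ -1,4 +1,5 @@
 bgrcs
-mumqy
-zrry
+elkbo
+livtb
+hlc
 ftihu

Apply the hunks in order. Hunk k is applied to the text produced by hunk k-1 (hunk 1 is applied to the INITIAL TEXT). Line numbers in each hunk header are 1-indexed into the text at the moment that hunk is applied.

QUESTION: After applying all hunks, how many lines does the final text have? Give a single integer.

Answer: 6

Derivation:
Hunk 1: at line 1 remove [qcg,itb,oalro] add [pzb,hxzf,riiz] -> 7 lines: bgrcs mumqy pzb hxzf riiz ftihu augv
Hunk 2: at line 1 remove [pzb,hxzf,riiz] add [zrry] -> 5 lines: bgrcs mumqy zrry ftihu augv
Hunk 3: at line 1 remove [mumqy,zrry] add [elkbo,livtb,hlc] -> 6 lines: bgrcs elkbo livtb hlc ftihu augv
Final line count: 6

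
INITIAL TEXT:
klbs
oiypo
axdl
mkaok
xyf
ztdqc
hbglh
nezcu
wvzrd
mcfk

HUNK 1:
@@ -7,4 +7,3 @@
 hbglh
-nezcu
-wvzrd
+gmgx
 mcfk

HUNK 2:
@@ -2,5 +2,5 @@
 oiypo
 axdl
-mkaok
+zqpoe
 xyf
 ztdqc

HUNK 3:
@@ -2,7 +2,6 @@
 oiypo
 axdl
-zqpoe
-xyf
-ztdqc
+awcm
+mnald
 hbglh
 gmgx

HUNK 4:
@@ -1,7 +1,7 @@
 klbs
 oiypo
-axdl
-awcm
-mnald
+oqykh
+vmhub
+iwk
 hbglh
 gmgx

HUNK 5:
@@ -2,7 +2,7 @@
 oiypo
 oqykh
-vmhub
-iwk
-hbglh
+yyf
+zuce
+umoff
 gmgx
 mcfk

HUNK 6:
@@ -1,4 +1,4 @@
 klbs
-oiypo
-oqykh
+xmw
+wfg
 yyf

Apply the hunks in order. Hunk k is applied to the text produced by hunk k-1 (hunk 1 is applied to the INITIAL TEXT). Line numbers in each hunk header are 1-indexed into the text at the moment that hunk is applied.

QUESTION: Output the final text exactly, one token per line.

Hunk 1: at line 7 remove [nezcu,wvzrd] add [gmgx] -> 9 lines: klbs oiypo axdl mkaok xyf ztdqc hbglh gmgx mcfk
Hunk 2: at line 2 remove [mkaok] add [zqpoe] -> 9 lines: klbs oiypo axdl zqpoe xyf ztdqc hbglh gmgx mcfk
Hunk 3: at line 2 remove [zqpoe,xyf,ztdqc] add [awcm,mnald] -> 8 lines: klbs oiypo axdl awcm mnald hbglh gmgx mcfk
Hunk 4: at line 1 remove [axdl,awcm,mnald] add [oqykh,vmhub,iwk] -> 8 lines: klbs oiypo oqykh vmhub iwk hbglh gmgx mcfk
Hunk 5: at line 2 remove [vmhub,iwk,hbglh] add [yyf,zuce,umoff] -> 8 lines: klbs oiypo oqykh yyf zuce umoff gmgx mcfk
Hunk 6: at line 1 remove [oiypo,oqykh] add [xmw,wfg] -> 8 lines: klbs xmw wfg yyf zuce umoff gmgx mcfk

Answer: klbs
xmw
wfg
yyf
zuce
umoff
gmgx
mcfk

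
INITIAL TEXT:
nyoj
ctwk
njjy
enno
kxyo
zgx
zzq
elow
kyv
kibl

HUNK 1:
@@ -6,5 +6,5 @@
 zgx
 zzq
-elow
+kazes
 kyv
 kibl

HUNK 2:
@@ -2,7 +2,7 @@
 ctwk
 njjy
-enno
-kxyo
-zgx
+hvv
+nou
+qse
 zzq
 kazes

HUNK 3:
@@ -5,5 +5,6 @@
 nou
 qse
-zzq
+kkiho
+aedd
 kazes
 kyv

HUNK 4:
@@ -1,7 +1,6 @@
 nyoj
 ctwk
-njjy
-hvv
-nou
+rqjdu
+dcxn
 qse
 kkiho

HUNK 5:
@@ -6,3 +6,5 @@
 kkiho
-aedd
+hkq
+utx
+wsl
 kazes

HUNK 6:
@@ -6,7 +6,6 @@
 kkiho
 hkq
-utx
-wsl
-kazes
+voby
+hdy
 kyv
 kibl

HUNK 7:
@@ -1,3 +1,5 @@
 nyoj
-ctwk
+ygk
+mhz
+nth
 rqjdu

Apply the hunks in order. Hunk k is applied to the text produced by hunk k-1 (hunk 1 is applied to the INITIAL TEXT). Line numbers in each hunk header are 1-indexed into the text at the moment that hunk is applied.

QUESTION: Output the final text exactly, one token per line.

Answer: nyoj
ygk
mhz
nth
rqjdu
dcxn
qse
kkiho
hkq
voby
hdy
kyv
kibl

Derivation:
Hunk 1: at line 6 remove [elow] add [kazes] -> 10 lines: nyoj ctwk njjy enno kxyo zgx zzq kazes kyv kibl
Hunk 2: at line 2 remove [enno,kxyo,zgx] add [hvv,nou,qse] -> 10 lines: nyoj ctwk njjy hvv nou qse zzq kazes kyv kibl
Hunk 3: at line 5 remove [zzq] add [kkiho,aedd] -> 11 lines: nyoj ctwk njjy hvv nou qse kkiho aedd kazes kyv kibl
Hunk 4: at line 1 remove [njjy,hvv,nou] add [rqjdu,dcxn] -> 10 lines: nyoj ctwk rqjdu dcxn qse kkiho aedd kazes kyv kibl
Hunk 5: at line 6 remove [aedd] add [hkq,utx,wsl] -> 12 lines: nyoj ctwk rqjdu dcxn qse kkiho hkq utx wsl kazes kyv kibl
Hunk 6: at line 6 remove [utx,wsl,kazes] add [voby,hdy] -> 11 lines: nyoj ctwk rqjdu dcxn qse kkiho hkq voby hdy kyv kibl
Hunk 7: at line 1 remove [ctwk] add [ygk,mhz,nth] -> 13 lines: nyoj ygk mhz nth rqjdu dcxn qse kkiho hkq voby hdy kyv kibl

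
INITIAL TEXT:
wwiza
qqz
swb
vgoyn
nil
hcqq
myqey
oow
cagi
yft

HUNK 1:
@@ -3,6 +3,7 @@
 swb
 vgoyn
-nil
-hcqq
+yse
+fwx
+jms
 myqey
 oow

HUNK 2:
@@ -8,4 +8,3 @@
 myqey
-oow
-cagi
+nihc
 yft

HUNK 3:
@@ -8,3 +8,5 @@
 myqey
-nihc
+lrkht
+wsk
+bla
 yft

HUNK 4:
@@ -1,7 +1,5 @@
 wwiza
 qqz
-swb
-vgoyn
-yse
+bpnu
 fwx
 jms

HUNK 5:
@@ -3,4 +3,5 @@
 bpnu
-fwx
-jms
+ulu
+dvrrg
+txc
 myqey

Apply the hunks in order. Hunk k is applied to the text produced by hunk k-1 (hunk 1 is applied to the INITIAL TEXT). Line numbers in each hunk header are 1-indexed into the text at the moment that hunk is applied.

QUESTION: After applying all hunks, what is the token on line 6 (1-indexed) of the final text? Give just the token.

Answer: txc

Derivation:
Hunk 1: at line 3 remove [nil,hcqq] add [yse,fwx,jms] -> 11 lines: wwiza qqz swb vgoyn yse fwx jms myqey oow cagi yft
Hunk 2: at line 8 remove [oow,cagi] add [nihc] -> 10 lines: wwiza qqz swb vgoyn yse fwx jms myqey nihc yft
Hunk 3: at line 8 remove [nihc] add [lrkht,wsk,bla] -> 12 lines: wwiza qqz swb vgoyn yse fwx jms myqey lrkht wsk bla yft
Hunk 4: at line 1 remove [swb,vgoyn,yse] add [bpnu] -> 10 lines: wwiza qqz bpnu fwx jms myqey lrkht wsk bla yft
Hunk 5: at line 3 remove [fwx,jms] add [ulu,dvrrg,txc] -> 11 lines: wwiza qqz bpnu ulu dvrrg txc myqey lrkht wsk bla yft
Final line 6: txc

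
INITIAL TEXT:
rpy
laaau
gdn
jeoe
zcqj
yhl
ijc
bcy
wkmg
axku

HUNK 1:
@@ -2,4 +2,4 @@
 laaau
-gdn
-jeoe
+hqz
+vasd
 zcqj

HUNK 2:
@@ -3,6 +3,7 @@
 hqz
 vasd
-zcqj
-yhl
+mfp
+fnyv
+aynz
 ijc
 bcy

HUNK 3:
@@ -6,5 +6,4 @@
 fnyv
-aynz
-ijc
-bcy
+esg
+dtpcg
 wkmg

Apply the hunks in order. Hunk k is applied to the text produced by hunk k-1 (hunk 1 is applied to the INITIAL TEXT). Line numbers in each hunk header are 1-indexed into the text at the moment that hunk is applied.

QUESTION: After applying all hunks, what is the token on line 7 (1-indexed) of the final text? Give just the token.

Answer: esg

Derivation:
Hunk 1: at line 2 remove [gdn,jeoe] add [hqz,vasd] -> 10 lines: rpy laaau hqz vasd zcqj yhl ijc bcy wkmg axku
Hunk 2: at line 3 remove [zcqj,yhl] add [mfp,fnyv,aynz] -> 11 lines: rpy laaau hqz vasd mfp fnyv aynz ijc bcy wkmg axku
Hunk 3: at line 6 remove [aynz,ijc,bcy] add [esg,dtpcg] -> 10 lines: rpy laaau hqz vasd mfp fnyv esg dtpcg wkmg axku
Final line 7: esg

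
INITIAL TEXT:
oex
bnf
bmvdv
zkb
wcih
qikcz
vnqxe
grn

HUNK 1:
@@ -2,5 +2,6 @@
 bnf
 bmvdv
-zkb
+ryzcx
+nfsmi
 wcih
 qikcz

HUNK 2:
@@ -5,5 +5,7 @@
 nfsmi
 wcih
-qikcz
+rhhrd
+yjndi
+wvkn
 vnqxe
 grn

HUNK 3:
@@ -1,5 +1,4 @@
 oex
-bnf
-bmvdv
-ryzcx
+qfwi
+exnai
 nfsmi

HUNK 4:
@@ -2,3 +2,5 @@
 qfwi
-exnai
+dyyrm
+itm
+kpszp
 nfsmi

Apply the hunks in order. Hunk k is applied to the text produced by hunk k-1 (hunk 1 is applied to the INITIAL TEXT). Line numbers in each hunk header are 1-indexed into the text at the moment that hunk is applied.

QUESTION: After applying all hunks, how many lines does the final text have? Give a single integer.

Answer: 12

Derivation:
Hunk 1: at line 2 remove [zkb] add [ryzcx,nfsmi] -> 9 lines: oex bnf bmvdv ryzcx nfsmi wcih qikcz vnqxe grn
Hunk 2: at line 5 remove [qikcz] add [rhhrd,yjndi,wvkn] -> 11 lines: oex bnf bmvdv ryzcx nfsmi wcih rhhrd yjndi wvkn vnqxe grn
Hunk 3: at line 1 remove [bnf,bmvdv,ryzcx] add [qfwi,exnai] -> 10 lines: oex qfwi exnai nfsmi wcih rhhrd yjndi wvkn vnqxe grn
Hunk 4: at line 2 remove [exnai] add [dyyrm,itm,kpszp] -> 12 lines: oex qfwi dyyrm itm kpszp nfsmi wcih rhhrd yjndi wvkn vnqxe grn
Final line count: 12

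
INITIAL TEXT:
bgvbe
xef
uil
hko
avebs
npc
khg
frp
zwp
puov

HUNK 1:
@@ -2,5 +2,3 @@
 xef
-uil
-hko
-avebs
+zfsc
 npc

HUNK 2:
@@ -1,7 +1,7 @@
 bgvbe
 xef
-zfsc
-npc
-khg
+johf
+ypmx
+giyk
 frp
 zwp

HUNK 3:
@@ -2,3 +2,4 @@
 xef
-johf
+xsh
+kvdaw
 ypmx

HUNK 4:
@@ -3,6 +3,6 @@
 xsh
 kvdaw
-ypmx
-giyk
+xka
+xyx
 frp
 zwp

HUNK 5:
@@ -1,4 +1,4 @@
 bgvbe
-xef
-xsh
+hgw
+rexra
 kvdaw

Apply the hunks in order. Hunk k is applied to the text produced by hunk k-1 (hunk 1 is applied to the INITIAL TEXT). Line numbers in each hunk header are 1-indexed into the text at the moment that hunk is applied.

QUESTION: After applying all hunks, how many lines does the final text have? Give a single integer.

Answer: 9

Derivation:
Hunk 1: at line 2 remove [uil,hko,avebs] add [zfsc] -> 8 lines: bgvbe xef zfsc npc khg frp zwp puov
Hunk 2: at line 1 remove [zfsc,npc,khg] add [johf,ypmx,giyk] -> 8 lines: bgvbe xef johf ypmx giyk frp zwp puov
Hunk 3: at line 2 remove [johf] add [xsh,kvdaw] -> 9 lines: bgvbe xef xsh kvdaw ypmx giyk frp zwp puov
Hunk 4: at line 3 remove [ypmx,giyk] add [xka,xyx] -> 9 lines: bgvbe xef xsh kvdaw xka xyx frp zwp puov
Hunk 5: at line 1 remove [xef,xsh] add [hgw,rexra] -> 9 lines: bgvbe hgw rexra kvdaw xka xyx frp zwp puov
Final line count: 9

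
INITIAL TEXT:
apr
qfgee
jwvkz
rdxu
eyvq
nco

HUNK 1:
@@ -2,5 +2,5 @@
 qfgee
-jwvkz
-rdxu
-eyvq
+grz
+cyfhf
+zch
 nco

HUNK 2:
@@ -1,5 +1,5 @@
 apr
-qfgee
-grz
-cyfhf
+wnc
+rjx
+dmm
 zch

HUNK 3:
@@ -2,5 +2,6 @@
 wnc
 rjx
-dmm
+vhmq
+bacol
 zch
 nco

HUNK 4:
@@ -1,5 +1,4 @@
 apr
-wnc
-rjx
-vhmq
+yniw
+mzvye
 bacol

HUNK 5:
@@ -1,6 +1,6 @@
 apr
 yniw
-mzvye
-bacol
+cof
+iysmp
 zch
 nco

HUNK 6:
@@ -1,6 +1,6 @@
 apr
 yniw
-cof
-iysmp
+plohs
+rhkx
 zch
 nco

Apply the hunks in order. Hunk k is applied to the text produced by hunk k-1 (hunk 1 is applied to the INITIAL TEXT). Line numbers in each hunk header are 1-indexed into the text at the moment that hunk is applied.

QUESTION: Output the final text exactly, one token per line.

Answer: apr
yniw
plohs
rhkx
zch
nco

Derivation:
Hunk 1: at line 2 remove [jwvkz,rdxu,eyvq] add [grz,cyfhf,zch] -> 6 lines: apr qfgee grz cyfhf zch nco
Hunk 2: at line 1 remove [qfgee,grz,cyfhf] add [wnc,rjx,dmm] -> 6 lines: apr wnc rjx dmm zch nco
Hunk 3: at line 2 remove [dmm] add [vhmq,bacol] -> 7 lines: apr wnc rjx vhmq bacol zch nco
Hunk 4: at line 1 remove [wnc,rjx,vhmq] add [yniw,mzvye] -> 6 lines: apr yniw mzvye bacol zch nco
Hunk 5: at line 1 remove [mzvye,bacol] add [cof,iysmp] -> 6 lines: apr yniw cof iysmp zch nco
Hunk 6: at line 1 remove [cof,iysmp] add [plohs,rhkx] -> 6 lines: apr yniw plohs rhkx zch nco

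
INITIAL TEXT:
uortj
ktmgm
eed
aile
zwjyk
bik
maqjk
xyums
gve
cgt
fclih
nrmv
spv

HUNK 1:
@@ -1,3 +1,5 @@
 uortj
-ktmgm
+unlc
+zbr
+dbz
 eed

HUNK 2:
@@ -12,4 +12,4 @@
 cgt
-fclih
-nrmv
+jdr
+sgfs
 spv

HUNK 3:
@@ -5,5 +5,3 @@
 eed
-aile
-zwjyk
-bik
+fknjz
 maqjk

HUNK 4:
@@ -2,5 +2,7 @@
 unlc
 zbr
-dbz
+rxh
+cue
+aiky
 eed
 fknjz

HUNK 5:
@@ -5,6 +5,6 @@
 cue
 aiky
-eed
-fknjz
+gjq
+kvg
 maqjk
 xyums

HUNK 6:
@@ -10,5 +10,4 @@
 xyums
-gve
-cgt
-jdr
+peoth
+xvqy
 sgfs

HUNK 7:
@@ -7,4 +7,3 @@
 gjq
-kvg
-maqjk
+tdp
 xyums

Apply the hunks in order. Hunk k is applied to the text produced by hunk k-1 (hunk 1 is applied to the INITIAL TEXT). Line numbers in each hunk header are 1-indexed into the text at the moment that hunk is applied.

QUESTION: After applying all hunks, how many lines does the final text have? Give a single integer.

Hunk 1: at line 1 remove [ktmgm] add [unlc,zbr,dbz] -> 15 lines: uortj unlc zbr dbz eed aile zwjyk bik maqjk xyums gve cgt fclih nrmv spv
Hunk 2: at line 12 remove [fclih,nrmv] add [jdr,sgfs] -> 15 lines: uortj unlc zbr dbz eed aile zwjyk bik maqjk xyums gve cgt jdr sgfs spv
Hunk 3: at line 5 remove [aile,zwjyk,bik] add [fknjz] -> 13 lines: uortj unlc zbr dbz eed fknjz maqjk xyums gve cgt jdr sgfs spv
Hunk 4: at line 2 remove [dbz] add [rxh,cue,aiky] -> 15 lines: uortj unlc zbr rxh cue aiky eed fknjz maqjk xyums gve cgt jdr sgfs spv
Hunk 5: at line 5 remove [eed,fknjz] add [gjq,kvg] -> 15 lines: uortj unlc zbr rxh cue aiky gjq kvg maqjk xyums gve cgt jdr sgfs spv
Hunk 6: at line 10 remove [gve,cgt,jdr] add [peoth,xvqy] -> 14 lines: uortj unlc zbr rxh cue aiky gjq kvg maqjk xyums peoth xvqy sgfs spv
Hunk 7: at line 7 remove [kvg,maqjk] add [tdp] -> 13 lines: uortj unlc zbr rxh cue aiky gjq tdp xyums peoth xvqy sgfs spv
Final line count: 13

Answer: 13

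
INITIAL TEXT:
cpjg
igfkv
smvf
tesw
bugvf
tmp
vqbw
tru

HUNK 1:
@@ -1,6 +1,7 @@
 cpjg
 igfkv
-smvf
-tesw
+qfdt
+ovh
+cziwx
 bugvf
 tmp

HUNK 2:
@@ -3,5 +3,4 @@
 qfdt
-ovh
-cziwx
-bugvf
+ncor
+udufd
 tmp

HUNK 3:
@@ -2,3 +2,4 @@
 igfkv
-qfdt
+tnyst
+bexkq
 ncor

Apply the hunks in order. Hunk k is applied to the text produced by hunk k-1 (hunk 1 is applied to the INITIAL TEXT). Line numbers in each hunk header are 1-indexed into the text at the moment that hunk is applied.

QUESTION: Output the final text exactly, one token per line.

Hunk 1: at line 1 remove [smvf,tesw] add [qfdt,ovh,cziwx] -> 9 lines: cpjg igfkv qfdt ovh cziwx bugvf tmp vqbw tru
Hunk 2: at line 3 remove [ovh,cziwx,bugvf] add [ncor,udufd] -> 8 lines: cpjg igfkv qfdt ncor udufd tmp vqbw tru
Hunk 3: at line 2 remove [qfdt] add [tnyst,bexkq] -> 9 lines: cpjg igfkv tnyst bexkq ncor udufd tmp vqbw tru

Answer: cpjg
igfkv
tnyst
bexkq
ncor
udufd
tmp
vqbw
tru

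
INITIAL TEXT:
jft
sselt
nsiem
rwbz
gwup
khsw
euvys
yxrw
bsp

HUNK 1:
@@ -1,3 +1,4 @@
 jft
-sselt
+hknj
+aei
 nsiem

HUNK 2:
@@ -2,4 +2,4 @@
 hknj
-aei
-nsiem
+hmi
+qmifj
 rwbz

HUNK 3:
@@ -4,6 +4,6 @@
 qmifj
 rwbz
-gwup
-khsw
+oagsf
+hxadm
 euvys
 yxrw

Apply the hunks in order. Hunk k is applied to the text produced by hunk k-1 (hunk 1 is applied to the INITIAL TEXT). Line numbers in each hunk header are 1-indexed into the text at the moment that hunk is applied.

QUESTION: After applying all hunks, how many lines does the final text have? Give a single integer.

Hunk 1: at line 1 remove [sselt] add [hknj,aei] -> 10 lines: jft hknj aei nsiem rwbz gwup khsw euvys yxrw bsp
Hunk 2: at line 2 remove [aei,nsiem] add [hmi,qmifj] -> 10 lines: jft hknj hmi qmifj rwbz gwup khsw euvys yxrw bsp
Hunk 3: at line 4 remove [gwup,khsw] add [oagsf,hxadm] -> 10 lines: jft hknj hmi qmifj rwbz oagsf hxadm euvys yxrw bsp
Final line count: 10

Answer: 10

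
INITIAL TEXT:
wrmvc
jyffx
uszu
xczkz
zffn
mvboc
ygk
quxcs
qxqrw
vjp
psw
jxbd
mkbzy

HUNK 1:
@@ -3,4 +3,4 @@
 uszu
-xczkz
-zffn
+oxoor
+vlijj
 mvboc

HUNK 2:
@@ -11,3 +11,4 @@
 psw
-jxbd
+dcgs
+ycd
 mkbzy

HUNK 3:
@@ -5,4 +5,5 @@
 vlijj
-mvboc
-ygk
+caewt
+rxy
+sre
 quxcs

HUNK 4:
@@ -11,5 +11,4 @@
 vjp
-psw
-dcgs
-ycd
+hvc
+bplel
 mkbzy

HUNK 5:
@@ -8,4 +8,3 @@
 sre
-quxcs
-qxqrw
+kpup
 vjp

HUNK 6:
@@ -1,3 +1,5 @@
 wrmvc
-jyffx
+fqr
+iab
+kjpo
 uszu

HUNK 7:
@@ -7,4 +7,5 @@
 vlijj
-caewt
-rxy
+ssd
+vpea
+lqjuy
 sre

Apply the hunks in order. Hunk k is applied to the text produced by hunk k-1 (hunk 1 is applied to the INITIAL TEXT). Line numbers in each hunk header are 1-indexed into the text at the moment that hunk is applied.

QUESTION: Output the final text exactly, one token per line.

Hunk 1: at line 3 remove [xczkz,zffn] add [oxoor,vlijj] -> 13 lines: wrmvc jyffx uszu oxoor vlijj mvboc ygk quxcs qxqrw vjp psw jxbd mkbzy
Hunk 2: at line 11 remove [jxbd] add [dcgs,ycd] -> 14 lines: wrmvc jyffx uszu oxoor vlijj mvboc ygk quxcs qxqrw vjp psw dcgs ycd mkbzy
Hunk 3: at line 5 remove [mvboc,ygk] add [caewt,rxy,sre] -> 15 lines: wrmvc jyffx uszu oxoor vlijj caewt rxy sre quxcs qxqrw vjp psw dcgs ycd mkbzy
Hunk 4: at line 11 remove [psw,dcgs,ycd] add [hvc,bplel] -> 14 lines: wrmvc jyffx uszu oxoor vlijj caewt rxy sre quxcs qxqrw vjp hvc bplel mkbzy
Hunk 5: at line 8 remove [quxcs,qxqrw] add [kpup] -> 13 lines: wrmvc jyffx uszu oxoor vlijj caewt rxy sre kpup vjp hvc bplel mkbzy
Hunk 6: at line 1 remove [jyffx] add [fqr,iab,kjpo] -> 15 lines: wrmvc fqr iab kjpo uszu oxoor vlijj caewt rxy sre kpup vjp hvc bplel mkbzy
Hunk 7: at line 7 remove [caewt,rxy] add [ssd,vpea,lqjuy] -> 16 lines: wrmvc fqr iab kjpo uszu oxoor vlijj ssd vpea lqjuy sre kpup vjp hvc bplel mkbzy

Answer: wrmvc
fqr
iab
kjpo
uszu
oxoor
vlijj
ssd
vpea
lqjuy
sre
kpup
vjp
hvc
bplel
mkbzy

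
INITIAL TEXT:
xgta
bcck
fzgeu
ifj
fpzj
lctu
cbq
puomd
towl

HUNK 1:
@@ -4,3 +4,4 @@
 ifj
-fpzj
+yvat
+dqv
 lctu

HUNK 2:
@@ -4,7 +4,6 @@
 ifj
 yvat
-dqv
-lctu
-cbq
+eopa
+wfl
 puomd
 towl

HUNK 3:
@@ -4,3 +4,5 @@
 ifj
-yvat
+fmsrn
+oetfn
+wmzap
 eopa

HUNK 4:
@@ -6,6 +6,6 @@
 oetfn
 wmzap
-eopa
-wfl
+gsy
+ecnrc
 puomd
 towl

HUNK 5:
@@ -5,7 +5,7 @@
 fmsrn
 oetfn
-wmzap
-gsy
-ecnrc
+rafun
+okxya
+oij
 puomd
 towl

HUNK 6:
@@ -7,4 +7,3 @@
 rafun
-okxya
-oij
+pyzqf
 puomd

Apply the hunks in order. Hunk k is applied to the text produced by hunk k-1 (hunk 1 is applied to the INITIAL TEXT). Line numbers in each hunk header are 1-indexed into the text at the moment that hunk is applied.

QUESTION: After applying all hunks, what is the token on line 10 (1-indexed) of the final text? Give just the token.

Hunk 1: at line 4 remove [fpzj] add [yvat,dqv] -> 10 lines: xgta bcck fzgeu ifj yvat dqv lctu cbq puomd towl
Hunk 2: at line 4 remove [dqv,lctu,cbq] add [eopa,wfl] -> 9 lines: xgta bcck fzgeu ifj yvat eopa wfl puomd towl
Hunk 3: at line 4 remove [yvat] add [fmsrn,oetfn,wmzap] -> 11 lines: xgta bcck fzgeu ifj fmsrn oetfn wmzap eopa wfl puomd towl
Hunk 4: at line 6 remove [eopa,wfl] add [gsy,ecnrc] -> 11 lines: xgta bcck fzgeu ifj fmsrn oetfn wmzap gsy ecnrc puomd towl
Hunk 5: at line 5 remove [wmzap,gsy,ecnrc] add [rafun,okxya,oij] -> 11 lines: xgta bcck fzgeu ifj fmsrn oetfn rafun okxya oij puomd towl
Hunk 6: at line 7 remove [okxya,oij] add [pyzqf] -> 10 lines: xgta bcck fzgeu ifj fmsrn oetfn rafun pyzqf puomd towl
Final line 10: towl

Answer: towl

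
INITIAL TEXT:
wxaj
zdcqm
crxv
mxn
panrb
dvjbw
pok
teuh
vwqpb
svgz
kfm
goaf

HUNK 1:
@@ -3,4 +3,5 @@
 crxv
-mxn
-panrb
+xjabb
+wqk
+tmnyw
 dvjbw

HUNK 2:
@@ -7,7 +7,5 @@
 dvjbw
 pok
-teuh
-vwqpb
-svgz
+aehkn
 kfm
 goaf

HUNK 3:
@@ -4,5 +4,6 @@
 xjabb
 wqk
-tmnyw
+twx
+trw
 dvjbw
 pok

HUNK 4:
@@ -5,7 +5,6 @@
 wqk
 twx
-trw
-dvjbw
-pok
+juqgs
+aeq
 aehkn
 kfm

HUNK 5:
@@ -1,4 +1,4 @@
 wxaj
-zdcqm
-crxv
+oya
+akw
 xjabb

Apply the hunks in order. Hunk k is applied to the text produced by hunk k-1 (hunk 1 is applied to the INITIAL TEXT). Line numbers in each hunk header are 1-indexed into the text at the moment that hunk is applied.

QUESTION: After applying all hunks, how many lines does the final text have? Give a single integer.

Hunk 1: at line 3 remove [mxn,panrb] add [xjabb,wqk,tmnyw] -> 13 lines: wxaj zdcqm crxv xjabb wqk tmnyw dvjbw pok teuh vwqpb svgz kfm goaf
Hunk 2: at line 7 remove [teuh,vwqpb,svgz] add [aehkn] -> 11 lines: wxaj zdcqm crxv xjabb wqk tmnyw dvjbw pok aehkn kfm goaf
Hunk 3: at line 4 remove [tmnyw] add [twx,trw] -> 12 lines: wxaj zdcqm crxv xjabb wqk twx trw dvjbw pok aehkn kfm goaf
Hunk 4: at line 5 remove [trw,dvjbw,pok] add [juqgs,aeq] -> 11 lines: wxaj zdcqm crxv xjabb wqk twx juqgs aeq aehkn kfm goaf
Hunk 5: at line 1 remove [zdcqm,crxv] add [oya,akw] -> 11 lines: wxaj oya akw xjabb wqk twx juqgs aeq aehkn kfm goaf
Final line count: 11

Answer: 11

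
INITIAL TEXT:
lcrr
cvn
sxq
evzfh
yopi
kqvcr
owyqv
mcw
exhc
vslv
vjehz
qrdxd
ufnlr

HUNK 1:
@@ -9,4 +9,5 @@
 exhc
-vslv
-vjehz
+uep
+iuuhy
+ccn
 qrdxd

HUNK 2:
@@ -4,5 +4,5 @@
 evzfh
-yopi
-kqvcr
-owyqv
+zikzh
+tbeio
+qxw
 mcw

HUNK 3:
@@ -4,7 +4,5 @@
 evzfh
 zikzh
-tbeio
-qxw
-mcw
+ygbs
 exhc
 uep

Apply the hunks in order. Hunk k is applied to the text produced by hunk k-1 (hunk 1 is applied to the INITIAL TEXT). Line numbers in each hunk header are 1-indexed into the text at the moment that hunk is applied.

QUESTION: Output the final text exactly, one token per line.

Hunk 1: at line 9 remove [vslv,vjehz] add [uep,iuuhy,ccn] -> 14 lines: lcrr cvn sxq evzfh yopi kqvcr owyqv mcw exhc uep iuuhy ccn qrdxd ufnlr
Hunk 2: at line 4 remove [yopi,kqvcr,owyqv] add [zikzh,tbeio,qxw] -> 14 lines: lcrr cvn sxq evzfh zikzh tbeio qxw mcw exhc uep iuuhy ccn qrdxd ufnlr
Hunk 3: at line 4 remove [tbeio,qxw,mcw] add [ygbs] -> 12 lines: lcrr cvn sxq evzfh zikzh ygbs exhc uep iuuhy ccn qrdxd ufnlr

Answer: lcrr
cvn
sxq
evzfh
zikzh
ygbs
exhc
uep
iuuhy
ccn
qrdxd
ufnlr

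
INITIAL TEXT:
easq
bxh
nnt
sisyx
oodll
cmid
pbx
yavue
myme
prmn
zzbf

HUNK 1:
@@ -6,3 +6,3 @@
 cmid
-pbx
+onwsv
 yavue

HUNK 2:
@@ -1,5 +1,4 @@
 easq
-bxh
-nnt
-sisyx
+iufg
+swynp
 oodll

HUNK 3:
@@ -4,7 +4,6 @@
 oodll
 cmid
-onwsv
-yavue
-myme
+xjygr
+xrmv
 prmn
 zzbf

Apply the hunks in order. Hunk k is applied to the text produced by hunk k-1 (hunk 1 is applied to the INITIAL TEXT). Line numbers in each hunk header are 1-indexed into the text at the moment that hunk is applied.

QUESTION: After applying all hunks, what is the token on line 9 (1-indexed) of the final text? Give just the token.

Hunk 1: at line 6 remove [pbx] add [onwsv] -> 11 lines: easq bxh nnt sisyx oodll cmid onwsv yavue myme prmn zzbf
Hunk 2: at line 1 remove [bxh,nnt,sisyx] add [iufg,swynp] -> 10 lines: easq iufg swynp oodll cmid onwsv yavue myme prmn zzbf
Hunk 3: at line 4 remove [onwsv,yavue,myme] add [xjygr,xrmv] -> 9 lines: easq iufg swynp oodll cmid xjygr xrmv prmn zzbf
Final line 9: zzbf

Answer: zzbf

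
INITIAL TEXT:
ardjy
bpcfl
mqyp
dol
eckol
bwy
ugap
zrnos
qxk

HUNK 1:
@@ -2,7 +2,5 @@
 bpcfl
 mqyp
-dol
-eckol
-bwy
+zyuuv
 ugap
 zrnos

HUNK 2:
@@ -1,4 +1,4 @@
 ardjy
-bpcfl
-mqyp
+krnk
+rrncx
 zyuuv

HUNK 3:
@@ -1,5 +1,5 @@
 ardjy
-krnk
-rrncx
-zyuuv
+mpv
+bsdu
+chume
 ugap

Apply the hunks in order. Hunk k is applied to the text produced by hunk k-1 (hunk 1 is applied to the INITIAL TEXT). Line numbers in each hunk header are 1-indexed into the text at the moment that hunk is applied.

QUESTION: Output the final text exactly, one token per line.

Answer: ardjy
mpv
bsdu
chume
ugap
zrnos
qxk

Derivation:
Hunk 1: at line 2 remove [dol,eckol,bwy] add [zyuuv] -> 7 lines: ardjy bpcfl mqyp zyuuv ugap zrnos qxk
Hunk 2: at line 1 remove [bpcfl,mqyp] add [krnk,rrncx] -> 7 lines: ardjy krnk rrncx zyuuv ugap zrnos qxk
Hunk 3: at line 1 remove [krnk,rrncx,zyuuv] add [mpv,bsdu,chume] -> 7 lines: ardjy mpv bsdu chume ugap zrnos qxk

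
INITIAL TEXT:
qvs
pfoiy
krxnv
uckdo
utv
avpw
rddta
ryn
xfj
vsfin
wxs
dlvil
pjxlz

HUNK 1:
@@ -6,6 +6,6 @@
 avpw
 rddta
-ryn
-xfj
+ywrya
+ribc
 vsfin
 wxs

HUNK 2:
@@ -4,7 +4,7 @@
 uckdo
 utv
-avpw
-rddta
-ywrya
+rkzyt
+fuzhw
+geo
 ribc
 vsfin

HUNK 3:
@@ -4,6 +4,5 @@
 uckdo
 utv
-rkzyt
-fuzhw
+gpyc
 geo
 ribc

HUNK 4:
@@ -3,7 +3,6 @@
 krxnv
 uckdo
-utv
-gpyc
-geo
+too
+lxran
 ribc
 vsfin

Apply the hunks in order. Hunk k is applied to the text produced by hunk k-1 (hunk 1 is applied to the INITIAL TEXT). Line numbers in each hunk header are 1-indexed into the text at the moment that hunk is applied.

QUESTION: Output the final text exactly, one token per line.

Hunk 1: at line 6 remove [ryn,xfj] add [ywrya,ribc] -> 13 lines: qvs pfoiy krxnv uckdo utv avpw rddta ywrya ribc vsfin wxs dlvil pjxlz
Hunk 2: at line 4 remove [avpw,rddta,ywrya] add [rkzyt,fuzhw,geo] -> 13 lines: qvs pfoiy krxnv uckdo utv rkzyt fuzhw geo ribc vsfin wxs dlvil pjxlz
Hunk 3: at line 4 remove [rkzyt,fuzhw] add [gpyc] -> 12 lines: qvs pfoiy krxnv uckdo utv gpyc geo ribc vsfin wxs dlvil pjxlz
Hunk 4: at line 3 remove [utv,gpyc,geo] add [too,lxran] -> 11 lines: qvs pfoiy krxnv uckdo too lxran ribc vsfin wxs dlvil pjxlz

Answer: qvs
pfoiy
krxnv
uckdo
too
lxran
ribc
vsfin
wxs
dlvil
pjxlz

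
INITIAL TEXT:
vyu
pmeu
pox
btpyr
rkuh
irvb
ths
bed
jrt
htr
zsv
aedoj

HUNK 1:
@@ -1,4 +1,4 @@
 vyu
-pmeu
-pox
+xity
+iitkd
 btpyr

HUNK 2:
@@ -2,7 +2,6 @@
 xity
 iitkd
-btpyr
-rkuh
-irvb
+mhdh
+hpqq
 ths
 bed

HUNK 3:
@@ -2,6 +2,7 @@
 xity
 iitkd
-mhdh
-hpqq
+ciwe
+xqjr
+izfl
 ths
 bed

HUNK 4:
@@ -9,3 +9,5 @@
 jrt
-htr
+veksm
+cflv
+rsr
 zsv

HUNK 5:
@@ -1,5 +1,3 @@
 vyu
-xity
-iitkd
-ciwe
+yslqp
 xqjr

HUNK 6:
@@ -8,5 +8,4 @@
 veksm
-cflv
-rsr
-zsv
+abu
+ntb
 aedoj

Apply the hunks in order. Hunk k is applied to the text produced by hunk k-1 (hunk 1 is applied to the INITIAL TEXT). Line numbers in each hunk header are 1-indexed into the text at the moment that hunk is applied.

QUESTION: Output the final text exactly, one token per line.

Hunk 1: at line 1 remove [pmeu,pox] add [xity,iitkd] -> 12 lines: vyu xity iitkd btpyr rkuh irvb ths bed jrt htr zsv aedoj
Hunk 2: at line 2 remove [btpyr,rkuh,irvb] add [mhdh,hpqq] -> 11 lines: vyu xity iitkd mhdh hpqq ths bed jrt htr zsv aedoj
Hunk 3: at line 2 remove [mhdh,hpqq] add [ciwe,xqjr,izfl] -> 12 lines: vyu xity iitkd ciwe xqjr izfl ths bed jrt htr zsv aedoj
Hunk 4: at line 9 remove [htr] add [veksm,cflv,rsr] -> 14 lines: vyu xity iitkd ciwe xqjr izfl ths bed jrt veksm cflv rsr zsv aedoj
Hunk 5: at line 1 remove [xity,iitkd,ciwe] add [yslqp] -> 12 lines: vyu yslqp xqjr izfl ths bed jrt veksm cflv rsr zsv aedoj
Hunk 6: at line 8 remove [cflv,rsr,zsv] add [abu,ntb] -> 11 lines: vyu yslqp xqjr izfl ths bed jrt veksm abu ntb aedoj

Answer: vyu
yslqp
xqjr
izfl
ths
bed
jrt
veksm
abu
ntb
aedoj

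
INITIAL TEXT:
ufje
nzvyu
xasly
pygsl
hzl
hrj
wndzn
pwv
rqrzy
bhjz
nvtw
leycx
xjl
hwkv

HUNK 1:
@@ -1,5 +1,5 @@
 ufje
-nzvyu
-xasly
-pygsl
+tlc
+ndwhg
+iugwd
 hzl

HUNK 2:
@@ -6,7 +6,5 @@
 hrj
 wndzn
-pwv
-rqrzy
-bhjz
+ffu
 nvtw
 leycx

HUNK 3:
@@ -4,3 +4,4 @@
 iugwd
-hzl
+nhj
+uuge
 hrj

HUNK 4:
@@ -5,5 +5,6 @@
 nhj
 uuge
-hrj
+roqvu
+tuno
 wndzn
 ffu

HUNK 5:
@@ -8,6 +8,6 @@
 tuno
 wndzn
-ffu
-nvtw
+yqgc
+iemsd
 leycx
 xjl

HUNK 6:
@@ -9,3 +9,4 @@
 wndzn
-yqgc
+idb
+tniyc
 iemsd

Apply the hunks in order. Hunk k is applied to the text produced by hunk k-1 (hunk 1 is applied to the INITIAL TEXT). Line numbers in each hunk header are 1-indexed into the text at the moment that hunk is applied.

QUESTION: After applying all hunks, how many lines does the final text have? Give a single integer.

Answer: 15

Derivation:
Hunk 1: at line 1 remove [nzvyu,xasly,pygsl] add [tlc,ndwhg,iugwd] -> 14 lines: ufje tlc ndwhg iugwd hzl hrj wndzn pwv rqrzy bhjz nvtw leycx xjl hwkv
Hunk 2: at line 6 remove [pwv,rqrzy,bhjz] add [ffu] -> 12 lines: ufje tlc ndwhg iugwd hzl hrj wndzn ffu nvtw leycx xjl hwkv
Hunk 3: at line 4 remove [hzl] add [nhj,uuge] -> 13 lines: ufje tlc ndwhg iugwd nhj uuge hrj wndzn ffu nvtw leycx xjl hwkv
Hunk 4: at line 5 remove [hrj] add [roqvu,tuno] -> 14 lines: ufje tlc ndwhg iugwd nhj uuge roqvu tuno wndzn ffu nvtw leycx xjl hwkv
Hunk 5: at line 8 remove [ffu,nvtw] add [yqgc,iemsd] -> 14 lines: ufje tlc ndwhg iugwd nhj uuge roqvu tuno wndzn yqgc iemsd leycx xjl hwkv
Hunk 6: at line 9 remove [yqgc] add [idb,tniyc] -> 15 lines: ufje tlc ndwhg iugwd nhj uuge roqvu tuno wndzn idb tniyc iemsd leycx xjl hwkv
Final line count: 15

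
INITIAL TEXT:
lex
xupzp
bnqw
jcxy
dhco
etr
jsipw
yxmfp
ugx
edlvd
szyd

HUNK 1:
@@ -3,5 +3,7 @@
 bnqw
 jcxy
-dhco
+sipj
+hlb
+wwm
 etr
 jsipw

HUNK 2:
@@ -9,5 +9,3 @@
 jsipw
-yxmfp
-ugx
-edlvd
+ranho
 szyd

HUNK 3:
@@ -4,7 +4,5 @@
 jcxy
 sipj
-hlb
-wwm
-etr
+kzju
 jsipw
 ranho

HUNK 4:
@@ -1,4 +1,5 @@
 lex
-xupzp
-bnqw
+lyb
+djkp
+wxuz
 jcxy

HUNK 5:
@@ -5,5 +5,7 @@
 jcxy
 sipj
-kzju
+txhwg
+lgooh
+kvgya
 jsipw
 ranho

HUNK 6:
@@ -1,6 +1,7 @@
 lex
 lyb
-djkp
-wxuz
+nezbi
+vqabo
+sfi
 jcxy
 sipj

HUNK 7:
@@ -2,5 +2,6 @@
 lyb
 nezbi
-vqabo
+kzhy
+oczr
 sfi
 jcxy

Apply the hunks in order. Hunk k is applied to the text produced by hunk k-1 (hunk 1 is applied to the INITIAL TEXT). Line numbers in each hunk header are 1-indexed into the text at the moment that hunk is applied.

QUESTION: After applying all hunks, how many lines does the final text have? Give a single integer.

Hunk 1: at line 3 remove [dhco] add [sipj,hlb,wwm] -> 13 lines: lex xupzp bnqw jcxy sipj hlb wwm etr jsipw yxmfp ugx edlvd szyd
Hunk 2: at line 9 remove [yxmfp,ugx,edlvd] add [ranho] -> 11 lines: lex xupzp bnqw jcxy sipj hlb wwm etr jsipw ranho szyd
Hunk 3: at line 4 remove [hlb,wwm,etr] add [kzju] -> 9 lines: lex xupzp bnqw jcxy sipj kzju jsipw ranho szyd
Hunk 4: at line 1 remove [xupzp,bnqw] add [lyb,djkp,wxuz] -> 10 lines: lex lyb djkp wxuz jcxy sipj kzju jsipw ranho szyd
Hunk 5: at line 5 remove [kzju] add [txhwg,lgooh,kvgya] -> 12 lines: lex lyb djkp wxuz jcxy sipj txhwg lgooh kvgya jsipw ranho szyd
Hunk 6: at line 1 remove [djkp,wxuz] add [nezbi,vqabo,sfi] -> 13 lines: lex lyb nezbi vqabo sfi jcxy sipj txhwg lgooh kvgya jsipw ranho szyd
Hunk 7: at line 2 remove [vqabo] add [kzhy,oczr] -> 14 lines: lex lyb nezbi kzhy oczr sfi jcxy sipj txhwg lgooh kvgya jsipw ranho szyd
Final line count: 14

Answer: 14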